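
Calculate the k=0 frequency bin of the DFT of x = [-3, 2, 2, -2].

X[0] = Σ(n=0 to 3) x[n] · ω_4^0 = Σ x[n]
= (-3) + (2) + (2) + (-2)

X[0] = -1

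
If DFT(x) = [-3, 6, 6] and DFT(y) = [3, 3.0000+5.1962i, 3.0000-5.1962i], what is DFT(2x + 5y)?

By linearity: DFT(2x + 5y) = 2·DFT(x) + 5·DFT(y)
= 2·[-3, 6, 6] + 5·[3, 3.0000+5.1962i, 3.0000-5.1962i]

Computing element-wise:
Z[0] = 2·(-3) + 5·(3) = 9
Z[1] = 2·(6) + 5·(3.0000+5.1962i) = 27.0000+25.9810i
Z[2] = 2·(6) + 5·(3.0000-5.1962i) = 27.0000-25.9810i

DFT(2x + 5y) = 2·X + 5·Y = [9, 27.0000+25.9810i, 27.0000-25.9810i]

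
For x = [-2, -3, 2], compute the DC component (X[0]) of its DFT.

X[0] = Σ(n=0 to 2) x[n] · ω_3^0 = Σ x[n]
= (-2) + (-3) + (2)

X[0] = -3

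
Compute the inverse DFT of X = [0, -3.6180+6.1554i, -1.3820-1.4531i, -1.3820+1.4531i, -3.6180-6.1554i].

x[n] = (1/5) Σ(k=0 to 4) X[k] · e^(2πikn/5)

Computing each x[n]:
x[0] = -2
x[1] = -2
x[2] = -1
x[3] = 3
x[4] = 2

x = [-2, -2, -1, 3, 2]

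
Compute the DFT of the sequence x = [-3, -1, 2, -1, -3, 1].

X[k] = Σ(n=0 to 5) x[n] · ω_6^(nk)
where ω_6 = e^(-2πi/6)

Computing each X[k]:
X[0] = -5
X[1] = -1.5000-2.5981i
X[2] = -3.5000+6.0622i
X[3] = -3
X[4] = -3.5000-6.0622i
X[5] = -1.5000+2.5981i

X = [-5, -1.5000-2.5981i, -3.5000+6.0622i, -3, -3.5000-6.0622i, -1.5000+2.5981i]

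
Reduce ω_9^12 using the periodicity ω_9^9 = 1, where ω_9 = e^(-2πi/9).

Since ω_9^9 = 1, powers reduce modulo 9.
12 mod 9 = 3
So ω_9^12 = ω_9^3 = e^(-2πi·3/9)

ω_9^12 = ω_9^3 = -0.5000-0.8660i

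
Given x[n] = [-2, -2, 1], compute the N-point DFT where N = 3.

X[k] = Σ(n=0 to 2) x[n] · ω_3^(nk)
where ω_3 = e^(-2πi/3)

Computing each X[k]:
X[0] = -3
X[1] = -1.5000+2.5981i
X[2] = -1.5000-2.5981i

X = [-3, -1.5000+2.5981i, -1.5000-2.5981i]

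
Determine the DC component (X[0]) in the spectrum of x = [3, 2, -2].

X[0] = Σ(n=0 to 2) x[n] · ω_3^0 = Σ x[n]
= (3) + (2) + (-2)

X[0] = 3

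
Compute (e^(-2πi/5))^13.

Since ω_5^5 = 1, powers reduce modulo 5.
13 mod 5 = 3
So ω_5^13 = ω_5^3 = e^(-2πi·3/5)

ω_5^13 = ω_5^3 = -0.8090+0.5878i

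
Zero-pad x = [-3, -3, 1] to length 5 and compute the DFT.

Original 3-point DFT: [-5, -2.0000+3.4641i, -2.0000-3.4641i]
Zero-padded 5-point DFT provides frequency interpolation.

DFT_5([x, 0, ...]) = [-5, -4.7361+2.2654i, -0.2639+2.7144i, -0.2639-2.7144i, -4.7361-2.2654i]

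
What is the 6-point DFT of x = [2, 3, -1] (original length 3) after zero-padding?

Original 3-point DFT: [4, 1.0000-3.4641i, 1.0000+3.4641i]
Zero-padded 6-point DFT provides frequency interpolation.

DFT_6([x, 0, ...]) = [4, 4.0000-1.7321i, 1.0000-3.4641i, -2, 1.0000+3.4641i, 4.0000+1.7321i]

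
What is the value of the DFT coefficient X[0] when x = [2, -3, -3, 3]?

X[0] = Σ(n=0 to 3) x[n] · ω_4^0 = Σ x[n]
= (2) + (-3) + (-3) + (3)

X[0] = -1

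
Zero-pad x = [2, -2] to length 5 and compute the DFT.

Original 2-point DFT: [0, 4]
Zero-padded 5-point DFT provides frequency interpolation.

DFT_5([x, 0, ...]) = [0, 1.3820+1.9021i, 3.6180+1.1756i, 3.6180-1.1756i, 1.3820-1.9021i]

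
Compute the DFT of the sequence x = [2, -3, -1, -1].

X[k] = Σ(n=0 to 3) x[n] · ω_4^(nk)
where ω_4 = e^(-2πi/4)

Computing each X[k]:
X[0] = -3
X[1] = 3+2i
X[2] = 5
X[3] = 3-2i

X = [-3, 3+2i, 5, 3-2i]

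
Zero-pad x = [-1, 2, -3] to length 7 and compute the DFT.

Original 3-point DFT: [-2, -0.5000-4.3301i, -0.5000+4.3301i]
Zero-padded 7-point DFT provides frequency interpolation.

DFT_7([x, 0, ...]) = [-2, 0.9145+1.3611i, 1.2579-3.2515i, -4.6724-3.2133i, -4.6724+3.2133i, 1.2579+3.2515i, 0.9145-1.3611i]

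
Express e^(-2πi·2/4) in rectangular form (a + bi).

ω_4^2 = e^(-2πi·2/4)
= cos(-2π·2/4) + i·sin(-2π·2/4)
= cos(-4π/4) + i·sin(-4π/4)

ω_4^2 = cos(-4π/4) + i·sin(-4π/4) = -1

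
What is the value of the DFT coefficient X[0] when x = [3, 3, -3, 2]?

X[0] = Σ(n=0 to 3) x[n] · ω_4^0 = Σ x[n]
= (3) + (3) + (-3) + (2)

X[0] = 5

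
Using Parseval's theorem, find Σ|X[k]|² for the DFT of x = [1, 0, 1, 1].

Parseval: Σ|x[n]|² = (1/N)Σ|X[k]|², so Σ|X[k]|² = N·Σ|x[n]|² = 4·3.0000

Σ|X[k]|² = N·Σ|x[n]|² = 4·3.0000 = 12.0000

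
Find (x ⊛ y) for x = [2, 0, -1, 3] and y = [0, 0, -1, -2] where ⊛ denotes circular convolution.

(x ⊛ y)[n] = Σ(m=0 to 3) x[m] · y[(n-m) mod 4]

Computing each output sample:
(x ⊛ y)[0] = 1
(x ⊛ y)[1] = -1
(x ⊛ y)[2] = -8
(x ⊛ y)[3] = -4

x ⊛ y = [1, -1, -8, -4]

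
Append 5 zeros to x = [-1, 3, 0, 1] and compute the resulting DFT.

Original 4-point DFT: [3, -1-2i, -5, -1+2i]
Zero-padded 9-point DFT provides frequency interpolation.

DFT_9([x, 0, ...]) = [3, 0.7981-2.7944i, -0.9791-2.0884i, -1.5000-2.5981i, -4.3191-1.8921i, -4.3191+1.8921i, -1.5000+2.5981i, -0.9791+2.0884i, 0.7981+2.7944i]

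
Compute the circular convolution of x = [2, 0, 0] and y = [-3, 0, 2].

(x ⊛ y)[n] = Σ(m=0 to 2) x[m] · y[(n-m) mod 3]

Computing each output sample:
(x ⊛ y)[0] = -6
(x ⊛ y)[1] = 0
(x ⊛ y)[2] = 4

x ⊛ y = [-6, 0, 4]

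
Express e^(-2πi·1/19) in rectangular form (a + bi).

ω_19^1 = e^(-2πi·1/19)
= cos(-2π·1/19) + i·sin(-2π·1/19)
= cos(-2π/19) + i·sin(-2π/19)

ω_19^1 = cos(-2π/19) + i·sin(-2π/19) = 0.9458-0.3247i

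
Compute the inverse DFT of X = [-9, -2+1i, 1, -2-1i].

x[n] = (1/4) Σ(k=0 to 3) X[k] · e^(2πikn/4)

Computing each x[n]:
x[0] = -3
x[1] = -3
x[2] = -1
x[3] = -2

x = [-3, -3, -1, -2]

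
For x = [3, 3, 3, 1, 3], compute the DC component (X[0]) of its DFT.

X[0] = Σ(n=0 to 4) x[n] · ω_5^0 = Σ x[n]
= (3) + (3) + (3) + (1) + (3)

X[0] = 13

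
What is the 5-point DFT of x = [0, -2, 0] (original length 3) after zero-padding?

Original 3-point DFT: [-2, 1.0000+1.7321i, 1.0000-1.7321i]
Zero-padded 5-point DFT provides frequency interpolation.

DFT_5([x, 0, ...]) = [-2, -0.6180+1.9021i, 1.6180+1.1756i, 1.6180-1.1756i, -0.6180-1.9021i]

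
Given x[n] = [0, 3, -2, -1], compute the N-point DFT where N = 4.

X[k] = Σ(n=0 to 3) x[n] · ω_4^(nk)
where ω_4 = e^(-2πi/4)

Computing each X[k]:
X[0] = 0
X[1] = 2-4i
X[2] = -4
X[3] = 2+4i

X = [0, 2-4i, -4, 2+4i]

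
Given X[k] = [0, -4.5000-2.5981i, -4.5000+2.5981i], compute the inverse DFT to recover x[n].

x[n] = (1/3) Σ(k=0 to 2) X[k] · e^(2πikn/3)

Computing each x[n]:
x[0] = -3
x[1] = 3
x[2] = 0

x = [-3, 3, 0]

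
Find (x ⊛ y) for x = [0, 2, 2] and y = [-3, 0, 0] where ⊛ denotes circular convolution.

(x ⊛ y)[n] = Σ(m=0 to 2) x[m] · y[(n-m) mod 3]

Computing each output sample:
(x ⊛ y)[0] = 0
(x ⊛ y)[1] = -6
(x ⊛ y)[2] = -6

x ⊛ y = [0, -6, -6]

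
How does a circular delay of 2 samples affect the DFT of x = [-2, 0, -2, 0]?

Time shift by 2: X_shifted[k] = ω_4^(2k) · X[k]
Shifted x = [-2, 0, -2, 0]

DFT(x[n-2]) = [-4, 0, -4, 0]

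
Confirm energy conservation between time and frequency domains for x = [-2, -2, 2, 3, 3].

Time domain:
Σ|x[n]|² = |-2|² + |-2|² + |2|² + |3|² + |3|² = 30.0000

Frequency domain:
(1/5)Σ|X[k]|² = (1/5)(|4|² + |-5.7361+5.3431i|² + |-1.2639+1.9879i|² + |-1.2639-1.9879i|² + |-5.7361-5.3431i|²) = (1/5)·150.0000 = 30.0000

Both sides agree, confirming Parseval's theorem.

Σ|x[n]|² = (1/N)Σ|X[k]|² = 30.0000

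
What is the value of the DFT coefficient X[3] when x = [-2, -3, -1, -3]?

X[3] = Σ(n=0 to 3) x[n] · ω_4^(3n) where ω_4 = e^(-2πi/4)
= (-2)·ω_4^0 + (-3)·ω_4^3 + (-1)·ω_4^6 + (-3)·ω_4^9

X[3] = -1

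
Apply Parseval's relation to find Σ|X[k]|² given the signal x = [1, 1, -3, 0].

Parseval: Σ|x[n]|² = (1/N)Σ|X[k]|², so Σ|X[k]|² = N·Σ|x[n]|² = 4·11.0000

Σ|X[k]|² = N·Σ|x[n]|² = 4·11.0000 = 44.0000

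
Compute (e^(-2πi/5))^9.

Since ω_5^5 = 1, powers reduce modulo 5.
9 mod 5 = 4
So ω_5^9 = ω_5^4 = e^(-2πi·4/5)

ω_5^9 = ω_5^4 = 0.3090+0.9511i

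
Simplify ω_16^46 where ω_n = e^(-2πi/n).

Since ω_16^16 = 1, powers reduce modulo 16.
46 mod 16 = 14
So ω_16^46 = ω_16^14 = e^(-2πi·14/16)

ω_16^46 = ω_16^14 = 0.7071+0.7071i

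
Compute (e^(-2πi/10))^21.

Since ω_10^10 = 1, powers reduce modulo 10.
21 mod 10 = 1
So ω_10^21 = ω_10^1 = e^(-2πi·1/10)

ω_10^21 = ω_10^1 = 0.8090-0.5878i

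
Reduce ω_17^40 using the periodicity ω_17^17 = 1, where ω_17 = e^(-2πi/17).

Since ω_17^17 = 1, powers reduce modulo 17.
40 mod 17 = 6
So ω_17^40 = ω_17^6 = e^(-2πi·6/17)

ω_17^40 = ω_17^6 = -0.6026-0.7980i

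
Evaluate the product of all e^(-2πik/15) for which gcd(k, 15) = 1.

The primitive 15th roots of unity are ω_15^k for k coprime to 15: k ∈ {1, 2, 4, 7, 8, 11, 13, 14}
Their product equals the constant term of the cyclotomic polynomial Φ_15(x) up to sign.
For n ≥ 3, the product of all primitive nth roots of unity is 1. (For n=1 it is 1; for n=2 it is -1.)

1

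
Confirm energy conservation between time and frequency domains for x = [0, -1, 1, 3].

Time domain:
Σ|x[n]|² = |0|² + |-1|² + |1|² + |3|² = 11.0000

Frequency domain:
(1/4)Σ|X[k]|² = (1/4)(|3|² + |-1+4i|² + |-1|² + |-1-4i|²) = (1/4)·44.0000 = 11.0000

Both sides agree, confirming Parseval's theorem.

Σ|x[n]|² = (1/N)Σ|X[k]|² = 11.0000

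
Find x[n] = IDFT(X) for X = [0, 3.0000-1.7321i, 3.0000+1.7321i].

x[n] = (1/3) Σ(k=0 to 2) X[k] · e^(2πikn/3)

Computing each x[n]:
x[0] = 2
x[1] = 0
x[2] = -2

x = [2, 0, -2]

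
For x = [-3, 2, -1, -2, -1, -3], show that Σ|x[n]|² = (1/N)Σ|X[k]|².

Time domain:
Σ|x[n]|² = |-3|² + |2|² + |-1|² + |-2|² + |-1|² + |-3|² = 28.0000

Frequency domain:
(1/6)Σ|X[k]|² = (1/6)(|-8|² + |-0.5000-4.3301i|² + |-3.5000-4.3301i|² + |-2|² + |-3.5000+4.3301i|² + |-0.5000+4.3301i|²) = (1/6)·168.0000 = 28.0000

Both sides agree, confirming Parseval's theorem.

Σ|x[n]|² = (1/N)Σ|X[k]|² = 28.0000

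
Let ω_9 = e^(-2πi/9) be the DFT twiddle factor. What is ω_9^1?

ω_9^1 = e^(-2πi·1/9)
= cos(-2π·1/9) + i·sin(-2π·1/9)
= cos(-2π/9) + i·sin(-2π/9)

ω_9^1 = cos(-2π/9) + i·sin(-2π/9) = 0.7660-0.6428i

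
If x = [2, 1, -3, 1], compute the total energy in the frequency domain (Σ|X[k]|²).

Parseval: Σ|x[n]|² = (1/N)Σ|X[k]|², so Σ|X[k]|² = N·Σ|x[n]|² = 4·15.0000

Σ|X[k]|² = N·Σ|x[n]|² = 4·15.0000 = 60.0000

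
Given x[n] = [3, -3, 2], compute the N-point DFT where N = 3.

X[k] = Σ(n=0 to 2) x[n] · ω_3^(nk)
where ω_3 = e^(-2πi/3)

Computing each X[k]:
X[0] = 2
X[1] = 3.5000+4.3301i
X[2] = 3.5000-4.3301i

X = [2, 3.5000+4.3301i, 3.5000-4.3301i]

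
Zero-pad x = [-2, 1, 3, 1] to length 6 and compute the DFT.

Original 4-point DFT: [3, -5, -1, -5]
Zero-padded 6-point DFT provides frequency interpolation.

DFT_6([x, 0, ...]) = [3, -4.0000-3.4641i, -3.0000+1.7321i, -1, -3.0000-1.7321i, -4.0000+3.4641i]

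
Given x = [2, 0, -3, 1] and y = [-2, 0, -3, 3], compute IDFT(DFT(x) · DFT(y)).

(x ⊛ y)[n] = Σ(m=0 to 3) x[m] · y[(n-m) mod 4]

Computing each output sample:
(x ⊛ y)[0] = 5
(x ⊛ y)[1] = -12
(x ⊛ y)[2] = 3
(x ⊛ y)[3] = 4

x ⊛ y = [5, -12, 3, 4]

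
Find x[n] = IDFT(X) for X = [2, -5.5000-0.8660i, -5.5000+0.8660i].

x[n] = (1/3) Σ(k=0 to 2) X[k] · e^(2πikn/3)

Computing each x[n]:
x[0] = -3
x[1] = 3
x[2] = 2

x = [-3, 3, 2]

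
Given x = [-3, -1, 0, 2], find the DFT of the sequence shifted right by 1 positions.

Time shift by 1: X_shifted[k] = ω_4^(1k) · X[k]
Shifted x = [2, -3, -1, 0]

DFT(x[n-1]) = [-2, 3+3i, 4, 3-3i]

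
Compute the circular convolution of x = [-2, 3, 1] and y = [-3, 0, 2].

(x ⊛ y)[n] = Σ(m=0 to 2) x[m] · y[(n-m) mod 3]

Computing each output sample:
(x ⊛ y)[0] = 12
(x ⊛ y)[1] = -7
(x ⊛ y)[2] = -7

x ⊛ y = [12, -7, -7]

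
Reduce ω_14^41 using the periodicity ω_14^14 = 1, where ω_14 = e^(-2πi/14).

Since ω_14^14 = 1, powers reduce modulo 14.
41 mod 14 = 13
So ω_14^41 = ω_14^13 = e^(-2πi·13/14)

ω_14^41 = ω_14^13 = 0.9010+0.4339i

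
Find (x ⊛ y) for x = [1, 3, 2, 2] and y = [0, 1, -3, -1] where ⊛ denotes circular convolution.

(x ⊛ y)[n] = Σ(m=0 to 3) x[m] · y[(n-m) mod 4]

Computing each output sample:
(x ⊛ y)[0] = -7
(x ⊛ y)[1] = -7
(x ⊛ y)[2] = -2
(x ⊛ y)[3] = -8

x ⊛ y = [-7, -7, -2, -8]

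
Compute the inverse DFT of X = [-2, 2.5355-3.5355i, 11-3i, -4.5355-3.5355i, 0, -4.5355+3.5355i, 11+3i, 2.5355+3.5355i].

x[n] = (1/8) Σ(k=0 to 7) X[k] · e^(2πikn/8)

Computing each x[n]:
x[0] = 2
x[1] = 3
x[2] = -3
x[3] = -1
x[4] = 3
x[5] = -2
x[6] = -3
x[7] = -1

x = [2, 3, -3, -1, 3, -2, -3, -1]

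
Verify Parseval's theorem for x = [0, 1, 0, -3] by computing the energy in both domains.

Time domain:
Σ|x[n]|² = |0|² + |1|² + |0|² + |-3|² = 10.0000

Frequency domain:
(1/4)Σ|X[k]|² = (1/4)(|-2|² + |-4i|² + |2|² + |4i|²) = (1/4)·40.0000 = 10.0000

Both sides agree, confirming Parseval's theorem.

Σ|x[n]|² = (1/N)Σ|X[k]|² = 10.0000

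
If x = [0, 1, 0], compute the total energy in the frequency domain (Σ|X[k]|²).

Parseval: Σ|x[n]|² = (1/N)Σ|X[k]|², so Σ|X[k]|² = N·Σ|x[n]|² = 3·1.0000

Σ|X[k]|² = N·Σ|x[n]|² = 3·1.0000 = 3.0000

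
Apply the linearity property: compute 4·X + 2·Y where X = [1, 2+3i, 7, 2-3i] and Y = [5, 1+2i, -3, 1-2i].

By linearity: DFT(4x + 2y) = 4·DFT(x) + 2·DFT(y)
= 4·[1, 2+3i, 7, 2-3i] + 2·[5, 1+2i, -3, 1-2i]

Computing element-wise:
Z[0] = 4·(1) + 2·(5) = 14
Z[1] = 4·(2+3i) + 2·(1+2i) = 10+16i
Z[2] = 4·(7) + 2·(-3) = 22
Z[3] = 4·(2-3i) + 2·(1-2i) = 10-16i

DFT(4x + 2y) = 4·X + 2·Y = [14, 10+16i, 22, 10-16i]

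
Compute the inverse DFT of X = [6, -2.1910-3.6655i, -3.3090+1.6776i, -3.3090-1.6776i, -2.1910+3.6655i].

x[n] = (1/5) Σ(k=0 to 4) X[k] · e^(2πikn/5)

Computing each x[n]:
x[0] = -1
x[1] = 3
x[2] = 3
x[3] = 0
x[4] = 1

x = [-1, 3, 3, 0, 1]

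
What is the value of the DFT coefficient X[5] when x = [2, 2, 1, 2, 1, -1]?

X[5] = Σ(n=0 to 5) x[n] · ω_6^(5n) where ω_6 = e^(-2πi/6)
= (2)·ω_6^0 + (2)·ω_6^5 + (1)·ω_6^10 + (2)·ω_6^15 + (1)·ω_6^20 + (-1)·ω_6^25

X[5] = -0.5000+2.5981i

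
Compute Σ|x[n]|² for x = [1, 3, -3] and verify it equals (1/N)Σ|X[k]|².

Time domain:
Σ|x[n]|² = |1|² + |3|² + |-3|² = 19.0000

Frequency domain:
(1/3)Σ|X[k]|² = (1/3)(|1|² + |1.0000-5.1962i|² + |1.0000+5.1962i|²) = (1/3)·57.0000 = 19.0000

Both sides agree, confirming Parseval's theorem.

Σ|x[n]|² = (1/N)Σ|X[k]|² = 19.0000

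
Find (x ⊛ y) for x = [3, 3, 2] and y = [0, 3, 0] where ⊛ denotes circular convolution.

(x ⊛ y)[n] = Σ(m=0 to 2) x[m] · y[(n-m) mod 3]

Computing each output sample:
(x ⊛ y)[0] = 6
(x ⊛ y)[1] = 9
(x ⊛ y)[2] = 9

x ⊛ y = [6, 9, 9]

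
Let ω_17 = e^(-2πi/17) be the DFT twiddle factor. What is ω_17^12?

ω_17^12 = e^(-2πi·12/17)
= cos(-2π·12/17) + i·sin(-2π·12/17)
= cos(-24π/17) + i·sin(-24π/17)

ω_17^12 = cos(-24π/17) + i·sin(-24π/17) = -0.2737+0.9618i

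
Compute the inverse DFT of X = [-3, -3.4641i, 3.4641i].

x[n] = (1/3) Σ(k=0 to 2) X[k] · e^(2πikn/3)

Computing each x[n]:
x[0] = -1
x[1] = 1
x[2] = -3

x = [-1, 1, -3]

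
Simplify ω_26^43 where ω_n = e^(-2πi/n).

Since ω_26^26 = 1, powers reduce modulo 26.
43 mod 26 = 17
So ω_26^43 = ω_26^17 = e^(-2πi·17/26)

ω_26^43 = ω_26^17 = -0.5681+0.8230i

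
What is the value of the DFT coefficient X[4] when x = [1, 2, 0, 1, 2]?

X[4] = Σ(n=0 to 4) x[n] · ω_5^(4n) where ω_5 = e^(-2πi/5)
= (1)·ω_5^0 + (2)·ω_5^4 + (0)·ω_5^8 + (1)·ω_5^12 + (2)·ω_5^16

X[4] = 1.4271-0.5878i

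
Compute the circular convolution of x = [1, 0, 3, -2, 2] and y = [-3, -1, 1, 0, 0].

(x ⊛ y)[n] = Σ(m=0 to 4) x[m] · y[(n-m) mod 5]

Computing each output sample:
(x ⊛ y)[0] = -7
(x ⊛ y)[1] = 1
(x ⊛ y)[2] = -8
(x ⊛ y)[3] = 3
(x ⊛ y)[4] = -1

x ⊛ y = [-7, 1, -8, 3, -1]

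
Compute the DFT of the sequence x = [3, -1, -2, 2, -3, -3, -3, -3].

X[k] = Σ(n=0 to 7) x[n] · ω_8^(nk)
where ω_8 = e^(-2πi/8)

Computing each X[k]:
X[0] = -10
X[1] = 3.8787-5.9497i
X[2] = 5+3i
X[3] = 8.1213-3.9497i
X[4] = 0
X[5] = 8.1213+3.9497i
X[6] = 5-3i
X[7] = 3.8787+5.9497i

X = [-10, 3.8787-5.9497i, 5+3i, 8.1213-3.9497i, 0, 8.1213+3.9497i, 5-3i, 3.8787+5.9497i]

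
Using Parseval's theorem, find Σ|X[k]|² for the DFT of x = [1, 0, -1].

Parseval: Σ|x[n]|² = (1/N)Σ|X[k]|², so Σ|X[k]|² = N·Σ|x[n]|² = 3·2.0000

Σ|X[k]|² = N·Σ|x[n]|² = 3·2.0000 = 6.0000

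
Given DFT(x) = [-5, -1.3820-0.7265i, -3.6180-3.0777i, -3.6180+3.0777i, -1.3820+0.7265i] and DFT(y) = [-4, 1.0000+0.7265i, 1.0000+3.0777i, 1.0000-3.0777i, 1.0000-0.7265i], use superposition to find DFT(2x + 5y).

By linearity: DFT(2x + 5y) = 2·DFT(x) + 5·DFT(y)
= 2·[-5, -1.3820-0.7265i, -3.6180-3.0777i, -3.6180+3.0777i, -1.3820+0.7265i] + 5·[-4, 1.0000+0.7265i, 1.0000+3.0777i, 1.0000-3.0777i, 1.0000-0.7265i]

Computing element-wise:
Z[0] = 2·(-5) + 5·(-4) = -30
Z[1] = 2·(-1.3820-0.7265i) + 5·(1.0000+0.7265i) = 2.2360+2.1795i
Z[2] = 2·(-3.6180-3.0777i) + 5·(1.0000+3.0777i) = -2.2360+9.2331i
Z[3] = 2·(-3.6180+3.0777i) + 5·(1.0000-3.0777i) = -2.2360-9.2331i
Z[4] = 2·(-1.3820+0.7265i) + 5·(1.0000-0.7265i) = 2.2360-2.1795i

DFT(2x + 5y) = 2·X + 5·Y = [-30, 2.2360+2.1795i, -2.2360+9.2331i, -2.2360-9.2331i, 2.2360-2.1795i]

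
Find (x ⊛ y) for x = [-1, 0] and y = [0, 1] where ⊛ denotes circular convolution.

(x ⊛ y)[n] = Σ(m=0 to 1) x[m] · y[(n-m) mod 2]

Computing each output sample:
(x ⊛ y)[0] = 0
(x ⊛ y)[1] = -1

x ⊛ y = [0, -1]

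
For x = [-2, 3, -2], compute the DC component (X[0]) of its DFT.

X[0] = Σ(n=0 to 2) x[n] · ω_3^0 = Σ x[n]
= (-2) + (3) + (-2)

X[0] = -1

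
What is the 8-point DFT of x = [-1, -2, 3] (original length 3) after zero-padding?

Original 3-point DFT: [0, -1.5000+4.3301i, -1.5000-4.3301i]
Zero-padded 8-point DFT provides frequency interpolation.

DFT_8([x, 0, ...]) = [0, -2.4142-1.5858i, -4+2i, 0.4142+4.4142i, 4, 0.4142-4.4142i, -4-2i, -2.4142+1.5858i]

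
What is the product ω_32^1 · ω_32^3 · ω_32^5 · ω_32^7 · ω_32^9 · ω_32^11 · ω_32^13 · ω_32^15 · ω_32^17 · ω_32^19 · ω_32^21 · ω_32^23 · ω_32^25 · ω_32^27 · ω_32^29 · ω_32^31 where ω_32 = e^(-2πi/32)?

The primitive 32nd roots of unity are ω_32^k for k coprime to 32: k ∈ {1, 3, 5, 7, 9, 11, 13, 15, 17, 19, 21, 23, 25, 27, 29, 31}
Their product equals the constant term of the cyclotomic polynomial Φ_32(x) up to sign.
For n ≥ 3, the product of all primitive nth roots of unity is 1. (For n=1 it is 1; for n=2 it is -1.)

1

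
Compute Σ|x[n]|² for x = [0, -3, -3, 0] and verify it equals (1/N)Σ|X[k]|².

Time domain:
Σ|x[n]|² = |0|² + |-3|² + |-3|² + |0|² = 18.0000

Frequency domain:
(1/4)Σ|X[k]|² = (1/4)(|-6|² + |3+3i|² + |0|² + |3-3i|²) = (1/4)·72.0000 = 18.0000

Both sides agree, confirming Parseval's theorem.

Σ|x[n]|² = (1/N)Σ|X[k]|² = 18.0000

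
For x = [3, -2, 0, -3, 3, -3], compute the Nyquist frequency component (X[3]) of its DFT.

X[3] = Σ(n=0 to 5) x[n] · ω_6^(3n) where ω_6 = e^(-2πi/6)
= (3)·ω_6^0 + (-2)·ω_6^3 + (0)·ω_6^6 + (-3)·ω_6^9 + (3)·ω_6^12 + (-3)·ω_6^15

X[3] = 14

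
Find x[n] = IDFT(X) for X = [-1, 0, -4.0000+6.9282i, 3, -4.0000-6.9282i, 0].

x[n] = (1/6) Σ(k=0 to 5) X[k] · e^(2πikn/6)

Computing each x[n]:
x[0] = -1
x[1] = -2
x[2] = 3
x[3] = -2
x[4] = -1
x[5] = 2

x = [-1, -2, 3, -2, -1, 2]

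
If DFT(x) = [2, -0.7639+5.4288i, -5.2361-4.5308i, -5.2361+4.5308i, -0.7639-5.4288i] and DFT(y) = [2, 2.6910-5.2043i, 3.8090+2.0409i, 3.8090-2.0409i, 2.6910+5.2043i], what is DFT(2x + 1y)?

By linearity: DFT(2x + 1y) = 2·DFT(x) + 1·DFT(y)
= 2·[2, -0.7639+5.4288i, -5.2361-4.5308i, -5.2361+4.5308i, -0.7639-5.4288i] + 1·[2, 2.6910-5.2043i, 3.8090+2.0409i, 3.8090-2.0409i, 2.6910+5.2043i]

Computing element-wise:
Z[0] = 2·(2) + 1·(2) = 6
Z[1] = 2·(-0.7639+5.4288i) + 1·(2.6910-5.2043i) = 1.1632+5.6533i
Z[2] = 2·(-5.2361-4.5308i) + 1·(3.8090+2.0409i) = -6.6632-7.0207i
Z[3] = 2·(-5.2361+4.5308i) + 1·(3.8090-2.0409i) = -6.6632+7.0207i
Z[4] = 2·(-0.7639-5.4288i) + 1·(2.6910+5.2043i) = 1.1632-5.6533i

DFT(2x + 1y) = 2·X + 1·Y = [6, 1.1632+5.6533i, -6.6632-7.0207i, -6.6632+7.0207i, 1.1632-5.6533i]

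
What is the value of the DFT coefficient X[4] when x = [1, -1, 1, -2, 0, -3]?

X[4] = Σ(n=0 to 5) x[n] · ω_6^(4n) where ω_6 = e^(-2πi/6)
= (1)·ω_6^0 + (-1)·ω_6^4 + (1)·ω_6^8 + (-2)·ω_6^12 + (0)·ω_6^16 + (-3)·ω_6^20

X[4] = 0.5000+0.8660i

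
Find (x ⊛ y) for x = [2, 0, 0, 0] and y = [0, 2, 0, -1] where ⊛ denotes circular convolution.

(x ⊛ y)[n] = Σ(m=0 to 3) x[m] · y[(n-m) mod 4]

Computing each output sample:
(x ⊛ y)[0] = 0
(x ⊛ y)[1] = 4
(x ⊛ y)[2] = 0
(x ⊛ y)[3] = -2

x ⊛ y = [0, 4, 0, -2]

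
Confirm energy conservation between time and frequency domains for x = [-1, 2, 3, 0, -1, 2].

Time domain:
Σ|x[n]|² = |-1|² + |2|² + |3|² + |0|² + |-1|² + |2|² = 19.0000

Frequency domain:
(1/6)Σ|X[k]|² = (1/6)(|5|² + |-3.4641i|² + |-4.0000+3.4641i|² + |-3|² + |-4.0000-3.4641i|² + |3.4641i|²) = (1/6)·114.0000 = 19.0000

Both sides agree, confirming Parseval's theorem.

Σ|x[n]|² = (1/N)Σ|X[k]|² = 19.0000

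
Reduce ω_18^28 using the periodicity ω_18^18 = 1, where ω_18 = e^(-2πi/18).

Since ω_18^18 = 1, powers reduce modulo 18.
28 mod 18 = 10
So ω_18^28 = ω_18^10 = e^(-2πi·10/18)

ω_18^28 = ω_18^10 = -0.9397+0.3420i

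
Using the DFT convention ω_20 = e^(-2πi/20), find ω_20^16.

ω_20^16 = e^(-2πi·16/20)
= cos(-2π·16/20) + i·sin(-2π·16/20)
= cos(-32π/20) + i·sin(-32π/20)

ω_20^16 = cos(-32π/20) + i·sin(-32π/20) = 0.3090+0.9511i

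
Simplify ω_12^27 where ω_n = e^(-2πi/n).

Since ω_12^12 = 1, powers reduce modulo 12.
27 mod 12 = 3
So ω_12^27 = ω_12^3 = e^(-2πi·3/12)

ω_12^27 = ω_12^3 = -1i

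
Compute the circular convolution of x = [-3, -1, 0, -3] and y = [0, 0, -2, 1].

(x ⊛ y)[n] = Σ(m=0 to 3) x[m] · y[(n-m) mod 4]

Computing each output sample:
(x ⊛ y)[0] = -1
(x ⊛ y)[1] = 6
(x ⊛ y)[2] = 3
(x ⊛ y)[3] = -1

x ⊛ y = [-1, 6, 3, -1]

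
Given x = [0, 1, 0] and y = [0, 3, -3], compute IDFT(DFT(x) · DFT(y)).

(x ⊛ y)[n] = Σ(m=0 to 2) x[m] · y[(n-m) mod 3]

Computing each output sample:
(x ⊛ y)[0] = -3
(x ⊛ y)[1] = 0
(x ⊛ y)[2] = 3

x ⊛ y = [-3, 0, 3]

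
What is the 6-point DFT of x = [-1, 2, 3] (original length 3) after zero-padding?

Original 3-point DFT: [4, -3.5000+0.8660i, -3.5000-0.8660i]
Zero-padded 6-point DFT provides frequency interpolation.

DFT_6([x, 0, ...]) = [4, -1.5000-4.3301i, -3.5000+0.8660i, 0, -3.5000-0.8660i, -1.5000+4.3301i]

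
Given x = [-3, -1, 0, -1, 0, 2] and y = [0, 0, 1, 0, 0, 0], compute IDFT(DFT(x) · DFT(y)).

(x ⊛ y)[n] = Σ(m=0 to 5) x[m] · y[(n-m) mod 6]

Computing each output sample:
(x ⊛ y)[0] = 0
(x ⊛ y)[1] = 2
(x ⊛ y)[2] = -3
(x ⊛ y)[3] = -1
(x ⊛ y)[4] = 0
(x ⊛ y)[5] = -1

x ⊛ y = [0, 2, -3, -1, 0, -1]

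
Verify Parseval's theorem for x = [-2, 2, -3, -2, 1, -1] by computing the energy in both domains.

Time domain:
Σ|x[n]|² = |-2|² + |2|² + |-3|² + |-2|² + |1|² + |-1|² = 23.0000

Frequency domain:
(1/6)Σ|X[k]|² = (1/6)(|-5|² + |1.5000+0.8660i|² + |-3.5000-6.0622i|² + |-3|² + |-3.5000+6.0622i|² + |1.5000-0.8660i|²) = (1/6)·138.0000 = 23.0000

Both sides agree, confirming Parseval's theorem.

Σ|x[n]|² = (1/N)Σ|X[k]|² = 23.0000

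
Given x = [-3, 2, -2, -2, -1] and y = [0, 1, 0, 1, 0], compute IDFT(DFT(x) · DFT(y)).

(x ⊛ y)[n] = Σ(m=0 to 4) x[m] · y[(n-m) mod 5]

Computing each output sample:
(x ⊛ y)[0] = -3
(x ⊛ y)[1] = -5
(x ⊛ y)[2] = 1
(x ⊛ y)[3] = -5
(x ⊛ y)[4] = 0

x ⊛ y = [-3, -5, 1, -5, 0]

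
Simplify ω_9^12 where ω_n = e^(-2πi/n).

Since ω_9^9 = 1, powers reduce modulo 9.
12 mod 9 = 3
So ω_9^12 = ω_9^3 = e^(-2πi·3/9)

ω_9^12 = ω_9^3 = -0.5000-0.8660i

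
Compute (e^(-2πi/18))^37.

Since ω_18^18 = 1, powers reduce modulo 18.
37 mod 18 = 1
So ω_18^37 = ω_18^1 = e^(-2πi·1/18)

ω_18^37 = ω_18^1 = 0.9397-0.3420i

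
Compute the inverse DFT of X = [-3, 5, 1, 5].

x[n] = (1/4) Σ(k=0 to 3) X[k] · e^(2πikn/4)

Computing each x[n]:
x[0] = 2
x[1] = -1
x[2] = -3
x[3] = -1

x = [2, -1, -3, -1]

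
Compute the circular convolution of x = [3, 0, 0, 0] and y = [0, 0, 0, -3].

(x ⊛ y)[n] = Σ(m=0 to 3) x[m] · y[(n-m) mod 4]

Computing each output sample:
(x ⊛ y)[0] = 0
(x ⊛ y)[1] = 0
(x ⊛ y)[2] = 0
(x ⊛ y)[3] = -9

x ⊛ y = [0, 0, 0, -9]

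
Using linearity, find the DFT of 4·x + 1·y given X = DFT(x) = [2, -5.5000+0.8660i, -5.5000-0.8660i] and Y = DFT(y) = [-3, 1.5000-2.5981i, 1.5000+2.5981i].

By linearity: DFT(4x + 1y) = 4·DFT(x) + 1·DFT(y)
= 4·[2, -5.5000+0.8660i, -5.5000-0.8660i] + 1·[-3, 1.5000-2.5981i, 1.5000+2.5981i]

Computing element-wise:
Z[0] = 4·(2) + 1·(-3) = 5
Z[1] = 4·(-5.5000+0.8660i) + 1·(1.5000-2.5981i) = -20.5000+0.8659i
Z[2] = 4·(-5.5000-0.8660i) + 1·(1.5000+2.5981i) = -20.5000-0.8659i

DFT(4x + 1y) = 4·X + 1·Y = [5, -20.5000+0.8659i, -20.5000-0.8659i]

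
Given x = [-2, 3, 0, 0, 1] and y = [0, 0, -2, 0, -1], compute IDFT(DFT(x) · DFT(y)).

(x ⊛ y)[n] = Σ(m=0 to 4) x[m] · y[(n-m) mod 5]

Computing each output sample:
(x ⊛ y)[0] = -3
(x ⊛ y)[1] = -2
(x ⊛ y)[2] = 4
(x ⊛ y)[3] = -7
(x ⊛ y)[4] = 2

x ⊛ y = [-3, -2, 4, -7, 2]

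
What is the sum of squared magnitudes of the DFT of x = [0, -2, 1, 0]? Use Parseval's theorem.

Parseval: Σ|x[n]|² = (1/N)Σ|X[k]|², so Σ|X[k]|² = N·Σ|x[n]|² = 4·5.0000

Σ|X[k]|² = N·Σ|x[n]|² = 4·5.0000 = 20.0000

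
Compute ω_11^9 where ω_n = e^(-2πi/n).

ω_11^9 = e^(-2πi·9/11)
= cos(-2π·9/11) + i·sin(-2π·9/11)
= cos(-18π/11) + i·sin(-18π/11)

ω_11^9 = cos(-18π/11) + i·sin(-18π/11) = 0.4154+0.9096i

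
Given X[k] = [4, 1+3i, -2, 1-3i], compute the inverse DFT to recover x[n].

x[n] = (1/4) Σ(k=0 to 3) X[k] · e^(2πikn/4)

Computing each x[n]:
x[0] = 1
x[1] = 0
x[2] = 0
x[3] = 3

x = [1, 0, 0, 3]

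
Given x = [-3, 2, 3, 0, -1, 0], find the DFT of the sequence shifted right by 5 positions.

Time shift by 5: X_shifted[k] = ω_6^(5k) · X[k]
Shifted x = [2, 3, 0, -1, 0, -3]

DFT(x[n-5]) = [1, 3.0000-5.1962i, 1.0000-5.1962i, 3, 1.0000+5.1962i, 3.0000+5.1962i]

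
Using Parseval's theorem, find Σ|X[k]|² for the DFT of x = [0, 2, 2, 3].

Parseval: Σ|x[n]|² = (1/N)Σ|X[k]|², so Σ|X[k]|² = N·Σ|x[n]|² = 4·17.0000

Σ|X[k]|² = N·Σ|x[n]|² = 4·17.0000 = 68.0000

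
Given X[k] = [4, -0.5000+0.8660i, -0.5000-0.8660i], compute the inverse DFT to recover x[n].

x[n] = (1/3) Σ(k=0 to 2) X[k] · e^(2πikn/3)

Computing each x[n]:
x[0] = 1
x[1] = 1
x[2] = 2

x = [1, 1, 2]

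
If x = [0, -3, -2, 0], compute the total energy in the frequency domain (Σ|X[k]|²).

Parseval: Σ|x[n]|² = (1/N)Σ|X[k]|², so Σ|X[k]|² = N·Σ|x[n]|² = 4·13.0000

Σ|X[k]|² = N·Σ|x[n]|² = 4·13.0000 = 52.0000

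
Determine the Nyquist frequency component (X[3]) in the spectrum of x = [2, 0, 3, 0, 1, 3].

X[3] = Σ(n=0 to 5) x[n] · ω_6^(3n) where ω_6 = e^(-2πi/6)
= (2)·ω_6^0 + (0)·ω_6^3 + (3)·ω_6^6 + (0)·ω_6^9 + (1)·ω_6^12 + (3)·ω_6^15

X[3] = 3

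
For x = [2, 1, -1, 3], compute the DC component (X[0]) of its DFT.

X[0] = Σ(n=0 to 3) x[n] · ω_4^0 = Σ x[n]
= (2) + (1) + (-1) + (3)

X[0] = 5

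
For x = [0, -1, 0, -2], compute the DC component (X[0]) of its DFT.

X[0] = Σ(n=0 to 3) x[n] · ω_4^0 = Σ x[n]
= (0) + (-1) + (0) + (-2)

X[0] = -3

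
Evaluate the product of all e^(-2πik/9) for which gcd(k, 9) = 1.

The primitive 9th roots of unity are ω_9^k for k coprime to 9: k ∈ {1, 2, 4, 5, 7, 8}
Their product equals the constant term of the cyclotomic polynomial Φ_9(x) up to sign.
For n ≥ 3, the product of all primitive nth roots of unity is 1. (For n=1 it is 1; for n=2 it is -1.)

1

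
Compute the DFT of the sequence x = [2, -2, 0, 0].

X[k] = Σ(n=0 to 3) x[n] · ω_4^(nk)
where ω_4 = e^(-2πi/4)

Computing each X[k]:
X[0] = 0
X[1] = 2+2i
X[2] = 4
X[3] = 2-2i

X = [0, 2+2i, 4, 2-2i]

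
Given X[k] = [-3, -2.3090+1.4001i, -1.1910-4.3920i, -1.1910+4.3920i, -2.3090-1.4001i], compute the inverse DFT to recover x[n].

x[n] = (1/5) Σ(k=0 to 4) X[k] · e^(2πikn/5)

Computing each x[n]:
x[0] = -2
x[1] = 0
x[2] = -2
x[3] = 2
x[4] = -1

x = [-2, 0, -2, 2, -1]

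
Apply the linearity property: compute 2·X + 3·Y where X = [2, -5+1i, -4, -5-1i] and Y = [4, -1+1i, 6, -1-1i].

By linearity: DFT(2x + 3y) = 2·DFT(x) + 3·DFT(y)
= 2·[2, -5+1i, -4, -5-1i] + 3·[4, -1+1i, 6, -1-1i]

Computing element-wise:
Z[0] = 2·(2) + 3·(4) = 16
Z[1] = 2·(-5+1i) + 3·(-1+1i) = -13+5i
Z[2] = 2·(-4) + 3·(6) = 10
Z[3] = 2·(-5-1i) + 3·(-1-1i) = -13-5i

DFT(2x + 3y) = 2·X + 3·Y = [16, -13+5i, 10, -13-5i]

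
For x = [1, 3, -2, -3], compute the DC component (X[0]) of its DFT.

X[0] = Σ(n=0 to 3) x[n] · ω_4^0 = Σ x[n]
= (1) + (3) + (-2) + (-3)

X[0] = -1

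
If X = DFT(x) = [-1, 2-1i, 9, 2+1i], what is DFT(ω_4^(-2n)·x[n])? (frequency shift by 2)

Modulation property: DFT(ω_4^(-2n)·x[n]) = X[(k-2) mod 4], so circularly shift X by 2 positions.

X[k-2] = [9, 2+1i, -1, 2-1i]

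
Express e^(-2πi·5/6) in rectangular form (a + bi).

ω_6^5 = e^(-2πi·5/6)
= cos(-2π·5/6) + i·sin(-2π·5/6)
= cos(-10π/6) + i·sin(-10π/6)

ω_6^5 = cos(-10π/6) + i·sin(-10π/6) = 0.5000+0.8660i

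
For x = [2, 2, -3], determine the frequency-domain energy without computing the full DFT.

Parseval: Σ|x[n]|² = (1/N)Σ|X[k]|², so Σ|X[k]|² = N·Σ|x[n]|² = 3·17.0000

Σ|X[k]|² = N·Σ|x[n]|² = 3·17.0000 = 51.0000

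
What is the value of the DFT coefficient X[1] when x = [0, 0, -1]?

X[1] = Σ(n=0 to 2) x[n] · ω_3^(1n) where ω_3 = e^(-2πi/3)
= (0)·ω_3^0 + (0)·ω_3^1 + (-1)·ω_3^2

X[1] = 0.5000-0.8660i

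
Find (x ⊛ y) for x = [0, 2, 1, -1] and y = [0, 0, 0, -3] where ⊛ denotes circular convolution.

(x ⊛ y)[n] = Σ(m=0 to 3) x[m] · y[(n-m) mod 4]

Computing each output sample:
(x ⊛ y)[0] = -6
(x ⊛ y)[1] = -3
(x ⊛ y)[2] = 3
(x ⊛ y)[3] = 0

x ⊛ y = [-6, -3, 3, 0]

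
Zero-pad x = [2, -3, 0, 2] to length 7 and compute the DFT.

Original 4-point DFT: [1, 2+5i, 3, 2-5i]
Zero-padded 7-point DFT provides frequency interpolation.

DFT_7([x, 0, ...]) = [1, -1.6724+1.4777i, 3.9145+4.4884i, 4.2579-0.6482i, 4.2579+0.6482i, 3.9145-4.4884i, -1.6724-1.4777i]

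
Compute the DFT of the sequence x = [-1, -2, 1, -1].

X[k] = Σ(n=0 to 3) x[n] · ω_4^(nk)
where ω_4 = e^(-2πi/4)

Computing each X[k]:
X[0] = -3
X[1] = -2+1i
X[2] = 3
X[3] = -2-1i

X = [-3, -2+1i, 3, -2-1i]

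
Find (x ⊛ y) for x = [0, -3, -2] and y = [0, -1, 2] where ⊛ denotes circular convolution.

(x ⊛ y)[n] = Σ(m=0 to 2) x[m] · y[(n-m) mod 3]

Computing each output sample:
(x ⊛ y)[0] = -4
(x ⊛ y)[1] = -4
(x ⊛ y)[2] = 3

x ⊛ y = [-4, -4, 3]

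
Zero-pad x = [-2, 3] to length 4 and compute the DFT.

Original 2-point DFT: [1, -5]
Zero-padded 4-point DFT provides frequency interpolation.

DFT_4([x, 0, ...]) = [1, -2-3i, -5, -2+3i]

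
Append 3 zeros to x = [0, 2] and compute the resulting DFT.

Original 2-point DFT: [2, -2]
Zero-padded 5-point DFT provides frequency interpolation.

DFT_5([x, 0, ...]) = [2, 0.6180-1.9021i, -1.6180-1.1756i, -1.6180+1.1756i, 0.6180+1.9021i]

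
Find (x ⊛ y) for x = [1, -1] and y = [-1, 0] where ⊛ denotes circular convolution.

(x ⊛ y)[n] = Σ(m=0 to 1) x[m] · y[(n-m) mod 2]

Computing each output sample:
(x ⊛ y)[0] = -1
(x ⊛ y)[1] = 1

x ⊛ y = [-1, 1]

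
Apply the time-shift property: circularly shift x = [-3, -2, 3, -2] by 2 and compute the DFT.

Time shift by 2: X_shifted[k] = ω_4^(2k) · X[k]
Shifted x = [3, -2, -3, -2]

DFT(x[n-2]) = [-4, 6, 4, 6]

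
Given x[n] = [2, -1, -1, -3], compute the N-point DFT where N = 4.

X[k] = Σ(n=0 to 3) x[n] · ω_4^(nk)
where ω_4 = e^(-2πi/4)

Computing each X[k]:
X[0] = -3
X[1] = 3-2i
X[2] = 5
X[3] = 3+2i

X = [-3, 3-2i, 5, 3+2i]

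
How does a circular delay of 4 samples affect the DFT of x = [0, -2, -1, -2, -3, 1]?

Time shift by 4: X_shifted[k] = ω_6^(4k) · X[k]
Shifted x = [-1, -2, -3, 1, 0, -2]

DFT(x[n-4]) = [-7, -2.5000+2.5981i, 3.5000-2.5981i, -1, 3.5000+2.5981i, -2.5000-2.5981i]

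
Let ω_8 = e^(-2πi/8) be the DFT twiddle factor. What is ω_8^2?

ω_8^2 = e^(-2πi·2/8)
= cos(-2π·2/8) + i·sin(-2π·2/8)
= cos(-4π/8) + i·sin(-4π/8)

ω_8^2 = cos(-4π/8) + i·sin(-4π/8) = -1i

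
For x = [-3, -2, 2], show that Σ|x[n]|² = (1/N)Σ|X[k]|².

Time domain:
Σ|x[n]|² = |-3|² + |-2|² + |2|² = 17.0000

Frequency domain:
(1/3)Σ|X[k]|² = (1/3)(|-3|² + |-3.0000+3.4641i|² + |-3.0000-3.4641i|²) = (1/3)·51.0000 = 17.0000

Both sides agree, confirming Parseval's theorem.

Σ|x[n]|² = (1/N)Σ|X[k]|² = 17.0000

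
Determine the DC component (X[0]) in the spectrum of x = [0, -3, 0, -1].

X[0] = Σ(n=0 to 3) x[n] · ω_4^0 = Σ x[n]
= (0) + (-3) + (0) + (-1)

X[0] = -4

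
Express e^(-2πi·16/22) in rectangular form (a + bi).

ω_22^16 = e^(-2πi·16/22)
= cos(-2π·16/22) + i·sin(-2π·16/22)
= cos(-32π/22) + i·sin(-32π/22)

ω_22^16 = cos(-32π/22) + i·sin(-32π/22) = -0.1423+0.9898i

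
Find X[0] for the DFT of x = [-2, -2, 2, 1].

X[0] = Σ(n=0 to 3) x[n] · ω_4^0 = Σ x[n]
= (-2) + (-2) + (2) + (1)

X[0] = -1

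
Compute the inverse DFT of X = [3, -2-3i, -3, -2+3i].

x[n] = (1/4) Σ(k=0 to 3) X[k] · e^(2πikn/4)

Computing each x[n]:
x[0] = -1
x[1] = 3
x[2] = 1
x[3] = 0

x = [-1, 3, 1, 0]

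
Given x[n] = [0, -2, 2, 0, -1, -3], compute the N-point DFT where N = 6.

X[k] = Σ(n=0 to 5) x[n] · ω_6^(nk)
where ω_6 = e^(-2πi/6)

Computing each X[k]:
X[0] = -4
X[1] = -3.0000-3.4641i
X[2] = 2.0000+1.7321i
X[3] = 6
X[4] = 2.0000-1.7321i
X[5] = -3.0000+3.4641i

X = [-4, -3.0000-3.4641i, 2.0000+1.7321i, 6, 2.0000-1.7321i, -3.0000+3.4641i]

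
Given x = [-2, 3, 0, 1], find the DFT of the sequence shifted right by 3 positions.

Time shift by 3: X_shifted[k] = ω_4^(3k) · X[k]
Shifted x = [3, 0, 1, -2]

DFT(x[n-3]) = [2, 2-2i, 6, 2+2i]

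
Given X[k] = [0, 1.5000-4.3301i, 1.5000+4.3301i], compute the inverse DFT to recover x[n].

x[n] = (1/3) Σ(k=0 to 2) X[k] · e^(2πikn/3)

Computing each x[n]:
x[0] = 1
x[1] = 2
x[2] = -3

x = [1, 2, -3]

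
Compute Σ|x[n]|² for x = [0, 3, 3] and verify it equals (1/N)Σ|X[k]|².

Time domain:
Σ|x[n]|² = |0|² + |3|² + |3|² = 18.0000

Frequency domain:
(1/3)Σ|X[k]|² = (1/3)(|6|² + |-3|² + |-3|²) = (1/3)·54.0000 = 18.0000

Both sides agree, confirming Parseval's theorem.

Σ|x[n]|² = (1/N)Σ|X[k]|² = 18.0000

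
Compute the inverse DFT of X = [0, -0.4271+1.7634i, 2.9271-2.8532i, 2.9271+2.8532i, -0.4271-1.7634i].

x[n] = (1/5) Σ(k=0 to 4) X[k] · e^(2πikn/5)

Computing each x[n]:
x[0] = 1
x[1] = -1
x[2] = -1
x[3] = 2
x[4] = -1

x = [1, -1, -1, 2, -1]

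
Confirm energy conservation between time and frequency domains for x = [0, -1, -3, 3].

Time domain:
Σ|x[n]|² = |0|² + |-1|² + |-3|² + |3|² = 19.0000

Frequency domain:
(1/4)Σ|X[k]|² = (1/4)(|-1|² + |3+4i|² + |-5|² + |3-4i|²) = (1/4)·76.0000 = 19.0000

Both sides agree, confirming Parseval's theorem.

Σ|x[n]|² = (1/N)Σ|X[k]|² = 19.0000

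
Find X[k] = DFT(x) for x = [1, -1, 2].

X[k] = Σ(n=0 to 2) x[n] · ω_3^(nk)
where ω_3 = e^(-2πi/3)

Computing each X[k]:
X[0] = 2
X[1] = 0.5000+2.5981i
X[2] = 0.5000-2.5981i

X = [2, 0.5000+2.5981i, 0.5000-2.5981i]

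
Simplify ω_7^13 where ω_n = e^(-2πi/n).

Since ω_7^7 = 1, powers reduce modulo 7.
13 mod 7 = 6
So ω_7^13 = ω_7^6 = e^(-2πi·6/7)

ω_7^13 = ω_7^6 = 0.6235+0.7818i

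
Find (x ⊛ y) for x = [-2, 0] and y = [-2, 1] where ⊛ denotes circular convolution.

(x ⊛ y)[n] = Σ(m=0 to 1) x[m] · y[(n-m) mod 2]

Computing each output sample:
(x ⊛ y)[0] = 4
(x ⊛ y)[1] = -2

x ⊛ y = [4, -2]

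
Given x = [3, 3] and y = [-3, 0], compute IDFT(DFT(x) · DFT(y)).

(x ⊛ y)[n] = Σ(m=0 to 1) x[m] · y[(n-m) mod 2]

Computing each output sample:
(x ⊛ y)[0] = -9
(x ⊛ y)[1] = -9

x ⊛ y = [-9, -9]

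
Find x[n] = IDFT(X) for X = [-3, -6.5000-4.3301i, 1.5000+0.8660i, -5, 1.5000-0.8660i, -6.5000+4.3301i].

x[n] = (1/6) Σ(k=0 to 5) X[k] · e^(2πikn/6)

Computing each x[n]:
x[0] = -3
x[1] = 0
x[2] = 1
x[3] = 3
x[4] = -2
x[5] = -2

x = [-3, 0, 1, 3, -2, -2]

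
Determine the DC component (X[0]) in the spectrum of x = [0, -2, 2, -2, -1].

X[0] = Σ(n=0 to 4) x[n] · ω_5^0 = Σ x[n]
= (0) + (-2) + (2) + (-2) + (-1)

X[0] = -3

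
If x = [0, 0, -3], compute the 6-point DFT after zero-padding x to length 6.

Original 3-point DFT: [-3, 1.5000-2.5981i, 1.5000+2.5981i]
Zero-padded 6-point DFT provides frequency interpolation.

DFT_6([x, 0, ...]) = [-3, 1.5000+2.5981i, 1.5000-2.5981i, -3, 1.5000+2.5981i, 1.5000-2.5981i]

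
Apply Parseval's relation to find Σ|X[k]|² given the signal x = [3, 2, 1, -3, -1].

Parseval: Σ|x[n]|² = (1/N)Σ|X[k]|², so Σ|X[k]|² = N·Σ|x[n]|² = 5·24.0000

Σ|X[k]|² = N·Σ|x[n]|² = 5·24.0000 = 120.0000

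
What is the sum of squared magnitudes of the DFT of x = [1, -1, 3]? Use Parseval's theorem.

Parseval: Σ|x[n]|² = (1/N)Σ|X[k]|², so Σ|X[k]|² = N·Σ|x[n]|² = 3·11.0000

Σ|X[k]|² = N·Σ|x[n]|² = 3·11.0000 = 33.0000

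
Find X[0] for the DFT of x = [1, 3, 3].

X[0] = Σ(n=0 to 2) x[n] · ω_3^0 = Σ x[n]
= (1) + (3) + (3)

X[0] = 7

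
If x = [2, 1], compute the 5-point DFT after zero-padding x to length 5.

Original 2-point DFT: [3, 1]
Zero-padded 5-point DFT provides frequency interpolation.

DFT_5([x, 0, ...]) = [3, 2.3090-0.9511i, 1.1910-0.5878i, 1.1910+0.5878i, 2.3090+0.9511i]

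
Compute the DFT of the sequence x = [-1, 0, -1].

X[k] = Σ(n=0 to 2) x[n] · ω_3^(nk)
where ω_3 = e^(-2πi/3)

Computing each X[k]:
X[0] = -2
X[1] = -0.5000-0.8660i
X[2] = -0.5000+0.8660i

X = [-2, -0.5000-0.8660i, -0.5000+0.8660i]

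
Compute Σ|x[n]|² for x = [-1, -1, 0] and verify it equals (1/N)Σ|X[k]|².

Time domain:
Σ|x[n]|² = |-1|² + |-1|² + |0|² = 2.0000

Frequency domain:
(1/3)Σ|X[k]|² = (1/3)(|-2|² + |-0.5000+0.8660i|² + |-0.5000-0.8660i|²) = (1/3)·6.0000 = 2.0000

Both sides agree, confirming Parseval's theorem.

Σ|x[n]|² = (1/N)Σ|X[k]|² = 2.0000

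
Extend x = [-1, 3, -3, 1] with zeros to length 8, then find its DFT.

Original 4-point DFT: [0, 2-2i, -8, 2+2i]
Zero-padded 8-point DFT provides frequency interpolation.

DFT_8([x, 0, ...]) = [0, 0.4142+0.1716i, 2-2i, -2.4142-5.8284i, -8, -2.4142+5.8284i, 2+2i, 0.4142-0.1716i]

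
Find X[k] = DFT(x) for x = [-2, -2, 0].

X[k] = Σ(n=0 to 2) x[n] · ω_3^(nk)
where ω_3 = e^(-2πi/3)

Computing each X[k]:
X[0] = -4
X[1] = -1.0000+1.7321i
X[2] = -1.0000-1.7321i

X = [-4, -1.0000+1.7321i, -1.0000-1.7321i]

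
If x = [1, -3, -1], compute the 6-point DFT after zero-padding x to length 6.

Original 3-point DFT: [-3, 3.0000+1.7321i, 3.0000-1.7321i]
Zero-padded 6-point DFT provides frequency interpolation.

DFT_6([x, 0, ...]) = [-3, 3.4641i, 3.0000+1.7321i, 3, 3.0000-1.7321i, -3.4641i]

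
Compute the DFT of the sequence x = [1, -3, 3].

X[k] = Σ(n=0 to 2) x[n] · ω_3^(nk)
where ω_3 = e^(-2πi/3)

Computing each X[k]:
X[0] = 1
X[1] = 1.0000+5.1962i
X[2] = 1.0000-5.1962i

X = [1, 1.0000+5.1962i, 1.0000-5.1962i]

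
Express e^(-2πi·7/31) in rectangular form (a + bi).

ω_31^7 = e^(-2πi·7/31)
= cos(-2π·7/31) + i·sin(-2π·7/31)
= cos(-14π/31) + i·sin(-14π/31)

ω_31^7 = cos(-14π/31) + i·sin(-14π/31) = 0.1514-0.9885i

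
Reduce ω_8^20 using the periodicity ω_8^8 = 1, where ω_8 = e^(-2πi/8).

Since ω_8^8 = 1, powers reduce modulo 8.
20 mod 8 = 4
So ω_8^20 = ω_8^4 = e^(-2πi·4/8)

ω_8^20 = ω_8^4 = -1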